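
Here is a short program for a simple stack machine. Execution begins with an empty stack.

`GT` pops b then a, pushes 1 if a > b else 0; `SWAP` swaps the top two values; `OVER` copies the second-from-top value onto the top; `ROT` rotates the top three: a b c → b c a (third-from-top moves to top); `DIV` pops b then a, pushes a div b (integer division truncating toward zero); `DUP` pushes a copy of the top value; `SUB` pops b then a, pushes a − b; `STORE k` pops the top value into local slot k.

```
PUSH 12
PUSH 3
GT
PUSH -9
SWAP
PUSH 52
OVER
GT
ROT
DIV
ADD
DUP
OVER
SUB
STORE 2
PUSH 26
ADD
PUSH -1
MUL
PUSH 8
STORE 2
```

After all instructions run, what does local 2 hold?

8

PUSH 12 → [12]
PUSH 3  → [12, 3]
GT      → [1]
PUSH -9 → [1, -9]
SWAP    → [-9, 1]
PUSH 52 → [-9, 1, 52]
OVER    → [-9, 1, 52, 1]
GT      → [-9, 1, 1]
ROT     → [1, 1, -9]
DIV     → [1, 0]
ADD     → [1]
DUP     → [1, 1]
OVER    → [1, 1, 1]
SUB     → [1, 0]
STORE 2 → [1]
PUSH 26 → [1, 26]
ADD     → [27]
PUSH -1 → [27, -1]
MUL     → [-27]
PUSH 8  → [-27, 8]
STORE 2 → [-27]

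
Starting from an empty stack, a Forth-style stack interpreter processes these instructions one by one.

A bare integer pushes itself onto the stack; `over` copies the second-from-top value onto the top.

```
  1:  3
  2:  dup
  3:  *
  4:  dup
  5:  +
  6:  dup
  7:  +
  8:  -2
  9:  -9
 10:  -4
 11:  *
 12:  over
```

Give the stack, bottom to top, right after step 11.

3   → 3
dup → 3 3
*   → 9
dup → 9 9
+   → 18
dup → 18 18
+   → 36
-2  → 36 -2
-9  → 36 -2 -9
-4  → 36 -2 -9 -4
*   → 36 -2 36

[36, -2, 36]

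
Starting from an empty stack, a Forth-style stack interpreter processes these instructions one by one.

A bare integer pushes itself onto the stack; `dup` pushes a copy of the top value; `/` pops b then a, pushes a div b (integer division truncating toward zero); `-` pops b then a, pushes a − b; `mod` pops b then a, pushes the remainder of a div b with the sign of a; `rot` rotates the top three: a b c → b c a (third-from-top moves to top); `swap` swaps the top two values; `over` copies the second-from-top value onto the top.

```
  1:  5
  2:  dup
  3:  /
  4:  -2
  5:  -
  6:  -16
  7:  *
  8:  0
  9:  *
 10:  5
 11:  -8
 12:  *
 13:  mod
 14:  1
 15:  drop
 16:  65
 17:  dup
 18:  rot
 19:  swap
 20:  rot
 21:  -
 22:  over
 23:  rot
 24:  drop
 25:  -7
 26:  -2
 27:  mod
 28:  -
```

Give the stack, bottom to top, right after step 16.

5    : 5
dup  : 5 5
/    : 1
-2   : 1 -2
-    : 3
-16  : 3 -16
*    : -48
0    : -48 0
*    : 0
5    : 0 5
-8   : 0 5 -8
*    : 0 -40
mod  : 0
1    : 0 1
drop : 0
65   : 0 65

[0, 65]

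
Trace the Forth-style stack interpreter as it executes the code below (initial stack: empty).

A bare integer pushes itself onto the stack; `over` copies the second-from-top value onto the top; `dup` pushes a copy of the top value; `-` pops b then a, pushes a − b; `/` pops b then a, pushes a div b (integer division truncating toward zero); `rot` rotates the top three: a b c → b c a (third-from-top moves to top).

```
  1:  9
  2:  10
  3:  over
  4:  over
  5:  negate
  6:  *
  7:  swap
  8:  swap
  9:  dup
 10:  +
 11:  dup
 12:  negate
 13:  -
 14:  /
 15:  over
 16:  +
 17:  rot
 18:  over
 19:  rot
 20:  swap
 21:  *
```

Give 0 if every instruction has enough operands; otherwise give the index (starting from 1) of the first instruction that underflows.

9       [9]
10      [9, 10]
over    [9, 10, 9]
over    [9, 10, 9, 10]
negate  [9, 10, 9, -10]
*       [9, 10, -90]
swap    [9, -90, 10]
swap    [9, 10, -90]
dup     [9, 10, -90, -90]
+       [9, 10, -180]
dup     [9, 10, -180, -180]
negate  [9, 10, -180, 180]
-       [9, 10, -360]
/       [9, 0]
over    [9, 0, 9]
+       [9, 9]
rot  — needs 3 operands, stack has 2 → underflow

17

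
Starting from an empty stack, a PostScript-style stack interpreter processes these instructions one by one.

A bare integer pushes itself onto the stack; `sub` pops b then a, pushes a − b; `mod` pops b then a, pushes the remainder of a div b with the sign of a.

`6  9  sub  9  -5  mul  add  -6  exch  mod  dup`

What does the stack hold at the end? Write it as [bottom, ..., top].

[-6, -6]

6     6
9     6 9
sub   -3
9     -3 9
-5    -3 9 -5
mul   -3 -45
add   -48
-6    -48 -6
exch  -6 -48
mod   -6
dup   -6 -6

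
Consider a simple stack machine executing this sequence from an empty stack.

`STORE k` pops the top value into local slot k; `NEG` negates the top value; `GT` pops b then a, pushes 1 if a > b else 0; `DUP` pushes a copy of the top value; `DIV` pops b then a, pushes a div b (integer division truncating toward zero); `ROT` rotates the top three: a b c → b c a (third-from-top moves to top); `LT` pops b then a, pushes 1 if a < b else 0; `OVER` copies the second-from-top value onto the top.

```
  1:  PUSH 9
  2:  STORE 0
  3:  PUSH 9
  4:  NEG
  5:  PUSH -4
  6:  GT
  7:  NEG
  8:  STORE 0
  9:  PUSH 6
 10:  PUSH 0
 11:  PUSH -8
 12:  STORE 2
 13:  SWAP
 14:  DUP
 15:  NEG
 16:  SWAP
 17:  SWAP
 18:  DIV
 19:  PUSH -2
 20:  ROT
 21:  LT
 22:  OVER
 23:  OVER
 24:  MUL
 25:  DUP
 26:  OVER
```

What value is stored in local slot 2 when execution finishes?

PUSH 9  : 9
STORE 0 : (empty)
PUSH 9  : 9
NEG     : -9
PUSH -4 : -9 -4
GT      : 0
NEG     : 0
STORE 0 : (empty)
PUSH 6  : 6
PUSH 0  : 6 0
PUSH -8 : 6 0 -8
STORE 2 : 6 0
SWAP    : 0 6
DUP     : 0 6 6
NEG     : 0 6 -6
SWAP    : 0 -6 6
SWAP    : 0 6 -6
DIV     : 0 -1
PUSH -2 : 0 -1 -2
ROT     : -1 -2 0
LT      : -1 1
OVER    : -1 1 -1
OVER    : -1 1 -1 1
MUL     : -1 1 -1
DUP     : -1 1 -1 -1
OVER    : -1 1 -1 -1 -1

-8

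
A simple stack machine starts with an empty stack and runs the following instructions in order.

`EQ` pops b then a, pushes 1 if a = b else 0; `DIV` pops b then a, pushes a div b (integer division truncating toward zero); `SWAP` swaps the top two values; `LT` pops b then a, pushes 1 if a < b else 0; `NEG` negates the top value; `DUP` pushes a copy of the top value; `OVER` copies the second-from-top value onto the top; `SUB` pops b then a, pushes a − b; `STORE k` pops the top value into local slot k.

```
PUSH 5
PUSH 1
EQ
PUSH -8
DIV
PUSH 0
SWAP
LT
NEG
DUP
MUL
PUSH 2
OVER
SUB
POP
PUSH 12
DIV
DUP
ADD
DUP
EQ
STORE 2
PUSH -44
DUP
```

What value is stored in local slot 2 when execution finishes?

PUSH 5   -> 5
PUSH 1   -> 5 1
EQ       -> 0
PUSH -8  -> 0 -8
DIV      -> 0
PUSH 0   -> 0 0
SWAP     -> 0 0
LT       -> 0
NEG      -> 0
DUP      -> 0 0
MUL      -> 0
PUSH 2   -> 0 2
OVER     -> 0 2 0
SUB      -> 0 2
POP      -> 0
PUSH 12  -> 0 12
DIV      -> 0
DUP      -> 0 0
ADD      -> 0
DUP      -> 0 0
EQ       -> 1
STORE 2  -> (empty)
PUSH -44 -> -44
DUP      -> -44 -44

1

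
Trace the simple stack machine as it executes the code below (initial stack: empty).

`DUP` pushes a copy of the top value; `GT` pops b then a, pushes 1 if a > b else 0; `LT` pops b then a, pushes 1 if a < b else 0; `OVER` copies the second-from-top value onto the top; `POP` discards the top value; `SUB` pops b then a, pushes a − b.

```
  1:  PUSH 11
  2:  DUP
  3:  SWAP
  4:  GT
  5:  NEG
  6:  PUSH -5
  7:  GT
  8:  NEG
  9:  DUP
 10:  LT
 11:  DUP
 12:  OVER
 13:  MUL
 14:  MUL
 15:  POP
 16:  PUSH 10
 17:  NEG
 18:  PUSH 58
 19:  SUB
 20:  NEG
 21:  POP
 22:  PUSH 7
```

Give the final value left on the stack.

PUSH 11 -> [11]
DUP     -> [11, 11]
SWAP    -> [11, 11]
GT      -> [0]
NEG     -> [0]
PUSH -5 -> [0, -5]
GT      -> [1]
NEG     -> [-1]
DUP     -> [-1, -1]
LT      -> [0]
DUP     -> [0, 0]
OVER    -> [0, 0, 0]
MUL     -> [0, 0]
MUL     -> [0]
POP     -> []
PUSH 10 -> [10]
NEG     -> [-10]
PUSH 58 -> [-10, 58]
SUB     -> [-68]
NEG     -> [68]
POP     -> []
PUSH 7  -> [7]

7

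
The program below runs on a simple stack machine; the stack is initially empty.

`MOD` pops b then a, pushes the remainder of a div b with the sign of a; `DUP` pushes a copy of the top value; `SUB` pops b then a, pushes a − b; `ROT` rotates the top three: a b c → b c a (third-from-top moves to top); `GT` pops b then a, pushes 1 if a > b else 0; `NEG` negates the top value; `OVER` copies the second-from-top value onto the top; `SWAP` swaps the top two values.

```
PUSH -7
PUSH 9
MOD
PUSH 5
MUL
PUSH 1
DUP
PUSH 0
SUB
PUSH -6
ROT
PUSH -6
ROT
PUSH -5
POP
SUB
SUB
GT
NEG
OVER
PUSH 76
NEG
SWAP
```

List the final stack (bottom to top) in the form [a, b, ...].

PUSH -7 -> -7
PUSH 9  -> -7 9
MOD     -> -7
PUSH 5  -> -7 5
MUL     -> -35
PUSH 1  -> -35 1
DUP     -> -35 1 1
PUSH 0  -> -35 1 1 0
SUB     -> -35 1 1
PUSH -6 -> -35 1 1 -6
ROT     -> -35 1 -6 1
PUSH -6 -> -35 1 -6 1 -6
ROT     -> -35 1 1 -6 -6
PUSH -5 -> -35 1 1 -6 -6 -5
POP     -> -35 1 1 -6 -6
SUB     -> -35 1 1 0
SUB     -> -35 1 1
GT      -> -35 0
NEG     -> -35 0
OVER    -> -35 0 -35
PUSH 76 -> -35 0 -35 76
NEG     -> -35 0 -35 -76
SWAP    -> -35 0 -76 -35

[-35, 0, -76, -35]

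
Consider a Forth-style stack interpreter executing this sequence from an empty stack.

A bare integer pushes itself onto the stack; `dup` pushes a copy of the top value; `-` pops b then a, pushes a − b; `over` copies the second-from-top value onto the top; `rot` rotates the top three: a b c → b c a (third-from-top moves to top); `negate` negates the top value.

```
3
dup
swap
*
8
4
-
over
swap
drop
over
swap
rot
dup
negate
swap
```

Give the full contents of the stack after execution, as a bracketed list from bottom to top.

3      : 3
dup    : 3 3
swap   : 3 3
*      : 9
8      : 9 8
4      : 9 8 4
-      : 9 4
over   : 9 4 9
swap   : 9 9 4
drop   : 9 9
over   : 9 9 9
swap   : 9 9 9
rot    : 9 9 9
dup    : 9 9 9 9
negate : 9 9 9 -9
swap   : 9 9 -9 9

[9, 9, -9, 9]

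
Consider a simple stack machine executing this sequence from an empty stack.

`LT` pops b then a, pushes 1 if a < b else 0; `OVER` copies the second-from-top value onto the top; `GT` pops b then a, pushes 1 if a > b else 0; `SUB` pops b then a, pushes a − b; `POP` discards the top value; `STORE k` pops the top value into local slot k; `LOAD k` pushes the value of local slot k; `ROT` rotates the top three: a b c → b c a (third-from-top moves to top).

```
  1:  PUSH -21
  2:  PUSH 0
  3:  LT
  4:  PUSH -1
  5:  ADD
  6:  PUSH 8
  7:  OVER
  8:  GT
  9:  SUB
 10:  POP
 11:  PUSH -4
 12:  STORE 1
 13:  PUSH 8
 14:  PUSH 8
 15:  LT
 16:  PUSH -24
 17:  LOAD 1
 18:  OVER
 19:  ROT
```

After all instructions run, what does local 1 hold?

-4

PUSH -21  -21
PUSH 0    -21 0
LT        1
PUSH -1   1 -1
ADD       0
PUSH 8    0 8
OVER      0 8 0
GT        0 1
SUB       -1
POP       (empty)
PUSH -4   -4
STORE 1   (empty)
PUSH 8    8
PUSH 8    8 8
LT        0
PUSH -24  0 -24
LOAD 1    0 -24 -4
OVER      0 -24 -4 -24
ROT       0 -4 -24 -24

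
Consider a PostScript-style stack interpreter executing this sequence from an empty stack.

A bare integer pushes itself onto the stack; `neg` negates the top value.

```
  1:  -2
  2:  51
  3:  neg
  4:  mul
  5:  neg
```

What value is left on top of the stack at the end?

-102

-2  → -2
51  → -2 51
neg → -2 -51
mul → 102
neg → -102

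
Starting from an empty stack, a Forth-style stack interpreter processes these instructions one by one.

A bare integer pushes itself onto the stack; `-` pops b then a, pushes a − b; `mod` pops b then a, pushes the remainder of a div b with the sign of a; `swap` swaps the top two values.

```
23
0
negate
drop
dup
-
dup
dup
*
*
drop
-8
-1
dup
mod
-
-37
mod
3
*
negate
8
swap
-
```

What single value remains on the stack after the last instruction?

-16

23     -> 23
0      -> 23 0
negate -> 23 0
drop   -> 23
dup    -> 23 23
-      -> 0
dup    -> 0 0
dup    -> 0 0 0
*      -> 0 0
*      -> 0
drop   -> (empty)
-8     -> -8
-1     -> -8 -1
dup    -> -8 -1 -1
mod    -> -8 0
-      -> -8
-37    -> -8 -37
mod    -> -8
3      -> -8 3
*      -> -24
negate -> 24
8      -> 24 8
swap   -> 8 24
-      -> -16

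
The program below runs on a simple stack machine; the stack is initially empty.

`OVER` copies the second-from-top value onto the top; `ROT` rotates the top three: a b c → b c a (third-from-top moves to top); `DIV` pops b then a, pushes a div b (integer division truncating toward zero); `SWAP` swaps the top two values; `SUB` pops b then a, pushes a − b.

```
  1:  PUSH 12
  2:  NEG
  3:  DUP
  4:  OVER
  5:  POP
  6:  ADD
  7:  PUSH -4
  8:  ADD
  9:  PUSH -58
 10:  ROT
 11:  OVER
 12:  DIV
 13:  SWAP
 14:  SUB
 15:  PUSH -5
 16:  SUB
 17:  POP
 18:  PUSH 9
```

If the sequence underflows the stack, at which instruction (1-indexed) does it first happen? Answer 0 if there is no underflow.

PUSH 12  → 12
NEG      → -12
DUP      → -12 -12
OVER     → -12 -12 -12
POP      → -12 -12
ADD      → -24
PUSH -4  → -24 -4
ADD      → -28
PUSH -58 → -28 -58
ROT  — needs 3 operands, stack has 2 → underflow

10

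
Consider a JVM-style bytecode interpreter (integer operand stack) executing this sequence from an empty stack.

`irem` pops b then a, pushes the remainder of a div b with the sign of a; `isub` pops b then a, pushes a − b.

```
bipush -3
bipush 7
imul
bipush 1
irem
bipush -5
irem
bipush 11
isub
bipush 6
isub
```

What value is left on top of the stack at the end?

bipush -3  -3
bipush 7   -3 7
imul       -21
bipush 1   -21 1
irem       0
bipush -5  0 -5
irem       0
bipush 11  0 11
isub       -11
bipush 6   -11 6
isub       -17

-17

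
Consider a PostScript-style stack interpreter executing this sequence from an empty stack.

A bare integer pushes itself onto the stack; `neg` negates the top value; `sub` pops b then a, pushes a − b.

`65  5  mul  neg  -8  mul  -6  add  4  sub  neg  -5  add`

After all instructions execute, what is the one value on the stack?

65  : 65
5   : 65 5
mul : 325
neg : -325
-8  : -325 -8
mul : 2600
-6  : 2600 -6
add : 2594
4   : 2594 4
sub : 2590
neg : -2590
-5  : -2590 -5
add : -2595

-2595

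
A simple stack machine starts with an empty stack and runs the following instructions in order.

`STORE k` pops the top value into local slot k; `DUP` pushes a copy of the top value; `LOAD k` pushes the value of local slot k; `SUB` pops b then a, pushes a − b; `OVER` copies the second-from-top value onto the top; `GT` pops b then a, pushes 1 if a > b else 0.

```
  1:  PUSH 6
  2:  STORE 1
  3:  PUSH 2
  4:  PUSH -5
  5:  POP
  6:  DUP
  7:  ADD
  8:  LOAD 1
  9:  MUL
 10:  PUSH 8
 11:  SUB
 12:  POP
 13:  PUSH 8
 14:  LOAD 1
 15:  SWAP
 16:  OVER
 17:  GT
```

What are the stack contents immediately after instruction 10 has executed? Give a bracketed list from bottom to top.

PUSH 6   [6]
STORE 1  []
PUSH 2   [2]
PUSH -5  [2, -5]
POP      [2]
DUP      [2, 2]
ADD      [4]
LOAD 1   [4, 6]
MUL      [24]
PUSH 8   [24, 8]

[24, 8]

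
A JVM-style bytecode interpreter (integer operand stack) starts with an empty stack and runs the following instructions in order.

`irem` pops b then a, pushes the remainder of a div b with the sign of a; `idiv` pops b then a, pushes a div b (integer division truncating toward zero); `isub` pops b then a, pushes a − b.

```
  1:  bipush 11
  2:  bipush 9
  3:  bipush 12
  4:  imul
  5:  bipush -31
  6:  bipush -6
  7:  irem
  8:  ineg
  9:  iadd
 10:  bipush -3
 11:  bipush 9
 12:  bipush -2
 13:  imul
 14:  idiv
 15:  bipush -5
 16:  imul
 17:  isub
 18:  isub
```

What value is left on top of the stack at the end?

-98

bipush 11   11
bipush 9    11 9
bipush 12   11 9 12
imul        11 108
bipush -31  11 108 -31
bipush -6   11 108 -31 -6
irem        11 108 -1
ineg        11 108 1
iadd        11 109
bipush -3   11 109 -3
bipush 9    11 109 -3 9
bipush -2   11 109 -3 9 -2
imul        11 109 -3 -18
idiv        11 109 0
bipush -5   11 109 0 -5
imul        11 109 0
isub        11 109
isub        -98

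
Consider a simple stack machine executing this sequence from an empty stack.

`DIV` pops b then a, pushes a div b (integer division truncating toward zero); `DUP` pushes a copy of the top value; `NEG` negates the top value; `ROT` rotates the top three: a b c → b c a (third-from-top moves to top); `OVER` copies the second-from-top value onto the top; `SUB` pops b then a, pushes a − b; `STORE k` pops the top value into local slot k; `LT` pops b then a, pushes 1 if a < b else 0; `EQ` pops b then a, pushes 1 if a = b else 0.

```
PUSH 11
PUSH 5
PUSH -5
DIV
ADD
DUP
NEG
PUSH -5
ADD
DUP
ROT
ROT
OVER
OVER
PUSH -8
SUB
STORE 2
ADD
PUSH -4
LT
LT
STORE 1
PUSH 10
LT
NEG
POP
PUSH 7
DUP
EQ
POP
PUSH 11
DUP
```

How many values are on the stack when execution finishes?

PUSH 11 → 11
PUSH 5  → 11 5
PUSH -5 → 11 5 -5
DIV     → 11 -1
ADD     → 10
DUP     → 10 10
NEG     → 10 -10
PUSH -5 → 10 -10 -5
ADD     → 10 -15
DUP     → 10 -15 -15
ROT     → -15 -15 10
ROT     → -15 10 -15
OVER    → -15 10 -15 10
OVER    → -15 10 -15 10 -15
PUSH -8 → -15 10 -15 10 -15 -8
SUB     → -15 10 -15 10 -7
STORE 2 → -15 10 -15 10
ADD     → -15 10 -5
PUSH -4 → -15 10 -5 -4
LT      → -15 10 1
LT      → -15 0
STORE 1 → -15
PUSH 10 → -15 10
LT      → 1
NEG     → -1
POP     → (empty)
PUSH 7  → 7
DUP     → 7 7
EQ      → 1
POP     → (empty)
PUSH 11 → 11
DUP     → 11 11

2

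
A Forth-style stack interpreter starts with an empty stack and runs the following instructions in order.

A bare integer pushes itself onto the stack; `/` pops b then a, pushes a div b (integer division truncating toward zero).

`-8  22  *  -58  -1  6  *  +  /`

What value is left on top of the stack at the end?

-8   -8
22   -8 22
*    -176
-58  -176 -58
-1   -176 -58 -1
6    -176 -58 -1 6
*    -176 -58 -6
+    -176 -64
/    2

2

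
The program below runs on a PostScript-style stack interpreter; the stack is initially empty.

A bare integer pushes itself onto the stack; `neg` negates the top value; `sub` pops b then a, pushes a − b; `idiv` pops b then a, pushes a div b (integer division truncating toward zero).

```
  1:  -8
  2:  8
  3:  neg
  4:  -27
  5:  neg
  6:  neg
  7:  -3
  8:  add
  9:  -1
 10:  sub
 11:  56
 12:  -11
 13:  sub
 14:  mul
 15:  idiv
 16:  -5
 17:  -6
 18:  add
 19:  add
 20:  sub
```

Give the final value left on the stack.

3

-8    [-8]
8     [-8, 8]
neg   [-8, -8]
-27   [-8, -8, -27]
neg   [-8, -8, 27]
neg   [-8, -8, -27]
-3    [-8, -8, -27, -3]
add   [-8, -8, -30]
-1    [-8, -8, -30, -1]
sub   [-8, -8, -29]
56    [-8, -8, -29, 56]
-11   [-8, -8, -29, 56, -11]
sub   [-8, -8, -29, 67]
mul   [-8, -8, -1943]
idiv  [-8, 0]
-5    [-8, 0, -5]
-6    [-8, 0, -5, -6]
add   [-8, 0, -11]
add   [-8, -11]
sub   [3]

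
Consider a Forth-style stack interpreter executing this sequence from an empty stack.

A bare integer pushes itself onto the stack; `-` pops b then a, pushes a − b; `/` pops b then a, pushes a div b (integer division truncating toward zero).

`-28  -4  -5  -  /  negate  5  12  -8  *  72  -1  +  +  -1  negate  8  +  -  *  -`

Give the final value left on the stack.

198

-28    : -28
-4     : -28 -4
-5     : -28 -4 -5
-      : -28 1
/      : -28
negate : 28
5      : 28 5
12     : 28 5 12
-8     : 28 5 12 -8
*      : 28 5 -96
72     : 28 5 -96 72
-1     : 28 5 -96 72 -1
+      : 28 5 -96 71
+      : 28 5 -25
-1     : 28 5 -25 -1
negate : 28 5 -25 1
8      : 28 5 -25 1 8
+      : 28 5 -25 9
-      : 28 5 -34
*      : 28 -170
-      : 198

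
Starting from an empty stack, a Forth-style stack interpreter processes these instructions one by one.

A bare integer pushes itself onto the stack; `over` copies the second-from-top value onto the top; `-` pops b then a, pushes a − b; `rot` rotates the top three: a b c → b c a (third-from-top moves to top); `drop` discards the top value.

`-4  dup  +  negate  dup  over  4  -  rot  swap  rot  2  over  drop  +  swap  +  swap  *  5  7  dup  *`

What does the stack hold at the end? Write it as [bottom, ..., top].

[112, 5, 49]

-4     -> [-4]
dup    -> [-4, -4]
+      -> [-8]
negate -> [8]
dup    -> [8, 8]
over   -> [8, 8, 8]
4      -> [8, 8, 8, 4]
-      -> [8, 8, 4]
rot    -> [8, 4, 8]
swap   -> [8, 8, 4]
rot    -> [8, 4, 8]
2      -> [8, 4, 8, 2]
over   -> [8, 4, 8, 2, 8]
drop   -> [8, 4, 8, 2]
+      -> [8, 4, 10]
swap   -> [8, 10, 4]
+      -> [8, 14]
swap   -> [14, 8]
*      -> [112]
5      -> [112, 5]
7      -> [112, 5, 7]
dup    -> [112, 5, 7, 7]
*      -> [112, 5, 49]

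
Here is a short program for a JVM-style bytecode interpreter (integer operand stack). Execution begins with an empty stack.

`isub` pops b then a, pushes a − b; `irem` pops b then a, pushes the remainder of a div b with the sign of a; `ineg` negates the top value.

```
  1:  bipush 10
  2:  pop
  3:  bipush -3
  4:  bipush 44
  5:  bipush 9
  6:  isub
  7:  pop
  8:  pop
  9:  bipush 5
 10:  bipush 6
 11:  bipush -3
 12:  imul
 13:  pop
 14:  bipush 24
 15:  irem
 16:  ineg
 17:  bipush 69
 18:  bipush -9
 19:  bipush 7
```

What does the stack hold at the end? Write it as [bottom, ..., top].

[-5, 69, -9, 7]

bipush 10  [10]
pop        []
bipush -3  [-3]
bipush 44  [-3, 44]
bipush 9   [-3, 44, 9]
isub       [-3, 35]
pop        [-3]
pop        []
bipush 5   [5]
bipush 6   [5, 6]
bipush -3  [5, 6, -3]
imul       [5, -18]
pop        [5]
bipush 24  [5, 24]
irem       [5]
ineg       [-5]
bipush 69  [-5, 69]
bipush -9  [-5, 69, -9]
bipush 7   [-5, 69, -9, 7]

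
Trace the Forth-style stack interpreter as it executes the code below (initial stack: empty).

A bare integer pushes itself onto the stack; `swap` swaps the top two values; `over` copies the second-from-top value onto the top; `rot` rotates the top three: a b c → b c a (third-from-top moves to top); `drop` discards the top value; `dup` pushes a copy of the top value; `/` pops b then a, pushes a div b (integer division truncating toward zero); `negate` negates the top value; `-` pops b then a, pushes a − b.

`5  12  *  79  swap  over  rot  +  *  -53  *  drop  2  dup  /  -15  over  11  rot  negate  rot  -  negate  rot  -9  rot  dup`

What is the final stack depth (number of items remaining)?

5      -> [5]
12     -> [5, 12]
*      -> [60]
79     -> [60, 79]
swap   -> [79, 60]
over   -> [79, 60, 79]
rot    -> [60, 79, 79]
+      -> [60, 158]
*      -> [9480]
-53    -> [9480, -53]
*      -> [-502440]
drop   -> []
2      -> [2]
dup    -> [2, 2]
/      -> [1]
-15    -> [1, -15]
over   -> [1, -15, 1]
11     -> [1, -15, 1, 11]
rot    -> [1, 1, 11, -15]
negate -> [1, 1, 11, 15]
rot    -> [1, 11, 15, 1]
-      -> [1, 11, 14]
negate -> [1, 11, -14]
rot    -> [11, -14, 1]
-9     -> [11, -14, 1, -9]
rot    -> [11, 1, -9, -14]
dup    -> [11, 1, -9, -14, -14]

5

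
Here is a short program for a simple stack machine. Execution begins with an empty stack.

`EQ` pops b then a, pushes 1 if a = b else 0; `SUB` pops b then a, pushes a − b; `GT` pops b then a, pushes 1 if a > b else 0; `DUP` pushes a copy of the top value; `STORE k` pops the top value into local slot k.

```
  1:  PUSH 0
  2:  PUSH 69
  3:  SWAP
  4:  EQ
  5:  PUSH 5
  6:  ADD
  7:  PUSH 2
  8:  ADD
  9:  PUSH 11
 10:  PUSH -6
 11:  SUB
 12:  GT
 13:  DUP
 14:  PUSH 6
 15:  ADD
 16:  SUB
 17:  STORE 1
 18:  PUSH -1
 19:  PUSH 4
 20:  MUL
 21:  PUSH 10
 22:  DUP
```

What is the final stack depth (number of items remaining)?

PUSH 0  -> [0]
PUSH 69 -> [0, 69]
SWAP    -> [69, 0]
EQ      -> [0]
PUSH 5  -> [0, 5]
ADD     -> [5]
PUSH 2  -> [5, 2]
ADD     -> [7]
PUSH 11 -> [7, 11]
PUSH -6 -> [7, 11, -6]
SUB     -> [7, 17]
GT      -> [0]
DUP     -> [0, 0]
PUSH 6  -> [0, 0, 6]
ADD     -> [0, 6]
SUB     -> [-6]
STORE 1 -> []
PUSH -1 -> [-1]
PUSH 4  -> [-1, 4]
MUL     -> [-4]
PUSH 10 -> [-4, 10]
DUP     -> [-4, 10, 10]

3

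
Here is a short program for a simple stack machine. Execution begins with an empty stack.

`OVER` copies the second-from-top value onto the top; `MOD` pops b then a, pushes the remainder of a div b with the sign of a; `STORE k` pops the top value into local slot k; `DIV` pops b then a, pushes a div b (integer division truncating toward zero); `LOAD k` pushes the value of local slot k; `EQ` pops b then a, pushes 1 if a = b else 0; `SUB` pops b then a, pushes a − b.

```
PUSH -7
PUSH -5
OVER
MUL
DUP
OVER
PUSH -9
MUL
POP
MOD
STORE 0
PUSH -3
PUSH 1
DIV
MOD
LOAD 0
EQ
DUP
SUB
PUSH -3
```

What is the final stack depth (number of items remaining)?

PUSH -7  -7
PUSH -5  -7 -5
OVER     -7 -5 -7
MUL      -7 35
DUP      -7 35 35
OVER     -7 35 35 35
PUSH -9  -7 35 35 35 -9
MUL      -7 35 35 -315
POP      -7 35 35
MOD      -7 0
STORE 0  -7
PUSH -3  -7 -3
PUSH 1   -7 -3 1
DIV      -7 -3
MOD      -1
LOAD 0   -1 0
EQ       0
DUP      0 0
SUB      0
PUSH -3  0 -3

2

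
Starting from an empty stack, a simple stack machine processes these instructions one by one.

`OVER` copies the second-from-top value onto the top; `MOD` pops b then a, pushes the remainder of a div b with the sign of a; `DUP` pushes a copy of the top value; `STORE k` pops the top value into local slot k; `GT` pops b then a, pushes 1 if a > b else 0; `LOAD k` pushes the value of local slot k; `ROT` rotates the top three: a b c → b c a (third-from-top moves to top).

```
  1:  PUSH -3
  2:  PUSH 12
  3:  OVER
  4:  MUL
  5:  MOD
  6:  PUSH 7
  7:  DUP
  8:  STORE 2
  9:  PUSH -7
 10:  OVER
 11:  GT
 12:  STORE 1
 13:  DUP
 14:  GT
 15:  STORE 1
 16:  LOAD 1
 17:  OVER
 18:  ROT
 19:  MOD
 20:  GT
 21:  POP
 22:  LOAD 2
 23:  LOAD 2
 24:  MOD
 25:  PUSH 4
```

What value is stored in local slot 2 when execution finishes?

PUSH -3 → -3
PUSH 12 → -3 12
OVER    → -3 12 -3
MUL     → -3 -36
MOD     → -3
PUSH 7  → -3 7
DUP     → -3 7 7
STORE 2 → -3 7
PUSH -7 → -3 7 -7
OVER    → -3 7 -7 7
GT      → -3 7 0
STORE 1 → -3 7
DUP     → -3 7 7
GT      → -3 0
STORE 1 → -3
LOAD 1  → -3 0
OVER    → -3 0 -3
ROT     → 0 -3 -3
MOD     → 0 0
GT      → 0
POP     → (empty)
LOAD 2  → 7
LOAD 2  → 7 7
MOD     → 0
PUSH 4  → 0 4

7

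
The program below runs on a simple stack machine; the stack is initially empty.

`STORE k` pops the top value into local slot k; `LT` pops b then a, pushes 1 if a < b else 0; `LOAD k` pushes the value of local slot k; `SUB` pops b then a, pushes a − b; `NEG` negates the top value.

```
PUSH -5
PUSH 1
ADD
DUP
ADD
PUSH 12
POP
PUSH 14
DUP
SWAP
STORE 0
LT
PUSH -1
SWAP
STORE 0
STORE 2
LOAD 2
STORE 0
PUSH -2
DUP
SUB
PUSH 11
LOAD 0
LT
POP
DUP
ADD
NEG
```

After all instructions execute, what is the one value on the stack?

0

PUSH -5  [-5]
PUSH 1   [-5, 1]
ADD      [-4]
DUP      [-4, -4]
ADD      [-8]
PUSH 12  [-8, 12]
POP      [-8]
PUSH 14  [-8, 14]
DUP      [-8, 14, 14]
SWAP     [-8, 14, 14]
STORE 0  [-8, 14]
LT       [1]
PUSH -1  [1, -1]
SWAP     [-1, 1]
STORE 0  [-1]
STORE 2  []
LOAD 2   [-1]
STORE 0  []
PUSH -2  [-2]
DUP      [-2, -2]
SUB      [0]
PUSH 11  [0, 11]
LOAD 0   [0, 11, -1]
LT       [0, 0]
POP      [0]
DUP      [0, 0]
ADD      [0]
NEG      [0]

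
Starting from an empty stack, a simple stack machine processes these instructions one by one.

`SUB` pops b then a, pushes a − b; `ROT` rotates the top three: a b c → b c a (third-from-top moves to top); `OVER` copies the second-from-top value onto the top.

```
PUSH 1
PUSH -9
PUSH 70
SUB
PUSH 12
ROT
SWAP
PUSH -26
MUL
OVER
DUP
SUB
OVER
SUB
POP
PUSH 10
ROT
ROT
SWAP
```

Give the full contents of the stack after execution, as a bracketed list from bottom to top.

PUSH 1    1
PUSH -9   1 -9
PUSH 70   1 -9 70
SUB       1 -79
PUSH 12   1 -79 12
ROT       -79 12 1
SWAP      -79 1 12
PUSH -26  -79 1 12 -26
MUL       -79 1 -312
OVER      -79 1 -312 1
DUP       -79 1 -312 1 1
SUB       -79 1 -312 0
OVER      -79 1 -312 0 -312
SUB       -79 1 -312 312
POP       -79 1 -312
PUSH 10   -79 1 -312 10
ROT       -79 -312 10 1
ROT       -79 10 1 -312
SWAP      -79 10 -312 1

[-79, 10, -312, 1]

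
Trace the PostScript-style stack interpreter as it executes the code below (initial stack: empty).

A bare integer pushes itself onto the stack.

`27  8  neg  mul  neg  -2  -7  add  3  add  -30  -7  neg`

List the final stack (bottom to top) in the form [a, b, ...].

27  : [27]
8   : [27, 8]
neg : [27, -8]
mul : [-216]
neg : [216]
-2  : [216, -2]
-7  : [216, -2, -7]
add : [216, -9]
3   : [216, -9, 3]
add : [216, -6]
-30 : [216, -6, -30]
-7  : [216, -6, -30, -7]
neg : [216, -6, -30, 7]

[216, -6, -30, 7]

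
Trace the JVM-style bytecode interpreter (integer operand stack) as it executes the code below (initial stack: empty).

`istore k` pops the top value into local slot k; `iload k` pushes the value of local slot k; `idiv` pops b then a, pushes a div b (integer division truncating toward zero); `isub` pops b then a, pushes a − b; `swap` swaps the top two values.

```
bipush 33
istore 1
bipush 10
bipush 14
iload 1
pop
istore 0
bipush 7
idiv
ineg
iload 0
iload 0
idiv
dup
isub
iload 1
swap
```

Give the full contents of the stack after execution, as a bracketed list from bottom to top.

[-1, 33, 0]

bipush 33 → [33]
istore 1  → []
bipush 10 → [10]
bipush 14 → [10, 14]
iload 1   → [10, 14, 33]
pop       → [10, 14]
istore 0  → [10]
bipush 7  → [10, 7]
idiv      → [1]
ineg      → [-1]
iload 0   → [-1, 14]
iload 0   → [-1, 14, 14]
idiv      → [-1, 1]
dup       → [-1, 1, 1]
isub      → [-1, 0]
iload 1   → [-1, 0, 33]
swap      → [-1, 33, 0]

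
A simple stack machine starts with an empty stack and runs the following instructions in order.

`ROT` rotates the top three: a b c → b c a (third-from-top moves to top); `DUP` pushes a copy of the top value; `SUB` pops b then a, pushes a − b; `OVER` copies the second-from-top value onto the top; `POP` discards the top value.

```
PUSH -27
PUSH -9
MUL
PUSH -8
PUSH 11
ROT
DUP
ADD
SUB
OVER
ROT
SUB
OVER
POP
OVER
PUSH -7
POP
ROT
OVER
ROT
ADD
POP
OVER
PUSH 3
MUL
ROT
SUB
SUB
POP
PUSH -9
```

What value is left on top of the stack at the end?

PUSH -27 : -27
PUSH -9  : -27 -9
MUL      : 243
PUSH -8  : 243 -8
PUSH 11  : 243 -8 11
ROT      : -8 11 243
DUP      : -8 11 243 243
ADD      : -8 11 486
SUB      : -8 -475
OVER     : -8 -475 -8
ROT      : -475 -8 -8
SUB      : -475 0
OVER     : -475 0 -475
POP      : -475 0
OVER     : -475 0 -475
PUSH -7  : -475 0 -475 -7
POP      : -475 0 -475
ROT      : 0 -475 -475
OVER     : 0 -475 -475 -475
ROT      : 0 -475 -475 -475
ADD      : 0 -475 -950
POP      : 0 -475
OVER     : 0 -475 0
PUSH 3   : 0 -475 0 3
MUL      : 0 -475 0
ROT      : -475 0 0
SUB      : -475 0
SUB      : -475
POP      : (empty)
PUSH -9  : -9

-9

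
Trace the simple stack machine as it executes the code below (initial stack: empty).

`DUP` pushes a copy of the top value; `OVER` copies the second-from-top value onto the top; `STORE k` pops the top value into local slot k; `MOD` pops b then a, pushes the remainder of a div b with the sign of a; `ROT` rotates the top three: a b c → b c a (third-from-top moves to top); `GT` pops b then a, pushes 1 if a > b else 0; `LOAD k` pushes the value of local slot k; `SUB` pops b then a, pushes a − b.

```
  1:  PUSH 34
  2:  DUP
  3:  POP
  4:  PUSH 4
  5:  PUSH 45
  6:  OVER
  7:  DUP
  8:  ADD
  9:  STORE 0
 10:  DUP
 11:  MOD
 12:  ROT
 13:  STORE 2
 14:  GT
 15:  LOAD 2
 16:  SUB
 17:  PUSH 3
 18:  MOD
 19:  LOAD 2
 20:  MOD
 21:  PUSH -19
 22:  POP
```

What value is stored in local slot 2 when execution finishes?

34

PUSH 34  → [34]
DUP      → [34, 34]
POP      → [34]
PUSH 4   → [34, 4]
PUSH 45  → [34, 4, 45]
OVER     → [34, 4, 45, 4]
DUP      → [34, 4, 45, 4, 4]
ADD      → [34, 4, 45, 8]
STORE 0  → [34, 4, 45]
DUP      → [34, 4, 45, 45]
MOD      → [34, 4, 0]
ROT      → [4, 0, 34]
STORE 2  → [4, 0]
GT       → [1]
LOAD 2   → [1, 34]
SUB      → [-33]
PUSH 3   → [-33, 3]
MOD      → [0]
LOAD 2   → [0, 34]
MOD      → [0]
PUSH -19 → [0, -19]
POP      → [0]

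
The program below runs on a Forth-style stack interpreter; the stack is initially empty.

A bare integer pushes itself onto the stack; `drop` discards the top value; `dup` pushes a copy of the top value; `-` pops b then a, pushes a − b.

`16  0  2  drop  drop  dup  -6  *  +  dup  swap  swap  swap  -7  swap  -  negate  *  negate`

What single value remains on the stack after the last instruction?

16     : [16]
0      : [16, 0]
2      : [16, 0, 2]
drop   : [16, 0]
drop   : [16]
dup    : [16, 16]
-6     : [16, 16, -6]
*      : [16, -96]
+      : [-80]
dup    : [-80, -80]
swap   : [-80, -80]
swap   : [-80, -80]
swap   : [-80, -80]
-7     : [-80, -80, -7]
swap   : [-80, -7, -80]
-      : [-80, 73]
negate : [-80, -73]
*      : [5840]
negate : [-5840]

-5840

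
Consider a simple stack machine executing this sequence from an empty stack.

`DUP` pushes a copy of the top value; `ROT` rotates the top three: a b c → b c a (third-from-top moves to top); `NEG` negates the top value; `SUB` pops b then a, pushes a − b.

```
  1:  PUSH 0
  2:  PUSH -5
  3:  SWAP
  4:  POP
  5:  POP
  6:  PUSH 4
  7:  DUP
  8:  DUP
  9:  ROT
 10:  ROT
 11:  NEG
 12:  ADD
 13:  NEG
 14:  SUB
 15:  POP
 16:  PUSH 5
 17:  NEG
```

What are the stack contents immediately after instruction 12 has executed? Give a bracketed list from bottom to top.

[4, 0]

PUSH 0  -> [0]
PUSH -5 -> [0, -5]
SWAP    -> [-5, 0]
POP     -> [-5]
POP     -> []
PUSH 4  -> [4]
DUP     -> [4, 4]
DUP     -> [4, 4, 4]
ROT     -> [4, 4, 4]
ROT     -> [4, 4, 4]
NEG     -> [4, 4, -4]
ADD     -> [4, 0]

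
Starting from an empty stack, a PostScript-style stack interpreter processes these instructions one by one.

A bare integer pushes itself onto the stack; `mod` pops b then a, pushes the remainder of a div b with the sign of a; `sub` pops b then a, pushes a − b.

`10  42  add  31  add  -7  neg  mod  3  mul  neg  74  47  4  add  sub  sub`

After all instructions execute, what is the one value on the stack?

-41

10  : [10]
42  : [10, 42]
add : [52]
31  : [52, 31]
add : [83]
-7  : [83, -7]
neg : [83, 7]
mod : [6]
3   : [6, 3]
mul : [18]
neg : [-18]
74  : [-18, 74]
47  : [-18, 74, 47]
4   : [-18, 74, 47, 4]
add : [-18, 74, 51]
sub : [-18, 23]
sub : [-41]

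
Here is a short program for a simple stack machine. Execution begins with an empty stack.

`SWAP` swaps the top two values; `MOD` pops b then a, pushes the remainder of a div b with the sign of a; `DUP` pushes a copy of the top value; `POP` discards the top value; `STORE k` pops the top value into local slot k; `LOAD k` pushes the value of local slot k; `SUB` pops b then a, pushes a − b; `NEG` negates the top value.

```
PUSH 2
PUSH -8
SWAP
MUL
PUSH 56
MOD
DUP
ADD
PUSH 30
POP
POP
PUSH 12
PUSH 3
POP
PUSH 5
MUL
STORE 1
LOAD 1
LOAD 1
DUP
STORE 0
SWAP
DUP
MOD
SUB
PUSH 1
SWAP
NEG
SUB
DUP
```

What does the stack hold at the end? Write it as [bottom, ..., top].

PUSH 2   2
PUSH -8  2 -8
SWAP     -8 2
MUL      -16
PUSH 56  -16 56
MOD      -16
DUP      -16 -16
ADD      -32
PUSH 30  -32 30
POP      -32
POP      (empty)
PUSH 12  12
PUSH 3   12 3
POP      12
PUSH 5   12 5
MUL      60
STORE 1  (empty)
LOAD 1   60
LOAD 1   60 60
DUP      60 60 60
STORE 0  60 60
SWAP     60 60
DUP      60 60 60
MOD      60 0
SUB      60
PUSH 1   60 1
SWAP     1 60
NEG      1 -60
SUB      61
DUP      61 61

[61, 61]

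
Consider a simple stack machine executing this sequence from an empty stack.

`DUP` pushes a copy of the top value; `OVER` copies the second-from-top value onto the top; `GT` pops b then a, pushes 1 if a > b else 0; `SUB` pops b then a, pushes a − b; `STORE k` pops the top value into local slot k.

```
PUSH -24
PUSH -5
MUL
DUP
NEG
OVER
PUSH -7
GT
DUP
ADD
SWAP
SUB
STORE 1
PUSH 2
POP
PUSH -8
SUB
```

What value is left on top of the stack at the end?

PUSH -24  [-24]
PUSH -5   [-24, -5]
MUL       [120]
DUP       [120, 120]
NEG       [120, -120]
OVER      [120, -120, 120]
PUSH -7   [120, -120, 120, -7]
GT        [120, -120, 1]
DUP       [120, -120, 1, 1]
ADD       [120, -120, 2]
SWAP      [120, 2, -120]
SUB       [120, 122]
STORE 1   [120]
PUSH 2    [120, 2]
POP       [120]
PUSH -8   [120, -8]
SUB       [128]

128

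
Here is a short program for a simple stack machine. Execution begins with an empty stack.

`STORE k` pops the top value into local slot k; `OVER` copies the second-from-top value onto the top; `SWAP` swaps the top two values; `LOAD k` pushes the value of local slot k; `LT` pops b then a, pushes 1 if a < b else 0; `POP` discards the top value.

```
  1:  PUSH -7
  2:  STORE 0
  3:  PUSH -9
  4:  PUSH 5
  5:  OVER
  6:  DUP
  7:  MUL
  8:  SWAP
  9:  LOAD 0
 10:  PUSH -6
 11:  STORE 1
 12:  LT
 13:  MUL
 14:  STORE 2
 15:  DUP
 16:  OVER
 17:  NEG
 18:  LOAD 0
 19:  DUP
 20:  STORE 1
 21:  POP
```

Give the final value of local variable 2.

PUSH -7  [-7]
STORE 0  []
PUSH -9  [-9]
PUSH 5   [-9, 5]
OVER     [-9, 5, -9]
DUP      [-9, 5, -9, -9]
MUL      [-9, 5, 81]
SWAP     [-9, 81, 5]
LOAD 0   [-9, 81, 5, -7]
PUSH -6  [-9, 81, 5, -7, -6]
STORE 1  [-9, 81, 5, -7]
LT       [-9, 81, 0]
MUL      [-9, 0]
STORE 2  [-9]
DUP      [-9, -9]
OVER     [-9, -9, -9]
NEG      [-9, -9, 9]
LOAD 0   [-9, -9, 9, -7]
DUP      [-9, -9, 9, -7, -7]
STORE 1  [-9, -9, 9, -7]
POP      [-9, -9, 9]

0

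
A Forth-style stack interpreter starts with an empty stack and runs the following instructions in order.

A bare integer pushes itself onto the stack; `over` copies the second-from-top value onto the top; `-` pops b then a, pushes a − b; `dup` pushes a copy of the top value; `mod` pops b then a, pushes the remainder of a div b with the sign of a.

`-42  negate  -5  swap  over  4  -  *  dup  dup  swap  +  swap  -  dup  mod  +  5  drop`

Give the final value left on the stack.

-5

-42    → -42
negate → 42
-5     → 42 -5
swap   → -5 42
over   → -5 42 -5
4      → -5 42 -5 4
-      → -5 42 -9
*      → -5 -378
dup    → -5 -378 -378
dup    → -5 -378 -378 -378
swap   → -5 -378 -378 -378
+      → -5 -378 -756
swap   → -5 -756 -378
-      → -5 -378
dup    → -5 -378 -378
mod    → -5 0
+      → -5
5      → -5 5
drop   → -5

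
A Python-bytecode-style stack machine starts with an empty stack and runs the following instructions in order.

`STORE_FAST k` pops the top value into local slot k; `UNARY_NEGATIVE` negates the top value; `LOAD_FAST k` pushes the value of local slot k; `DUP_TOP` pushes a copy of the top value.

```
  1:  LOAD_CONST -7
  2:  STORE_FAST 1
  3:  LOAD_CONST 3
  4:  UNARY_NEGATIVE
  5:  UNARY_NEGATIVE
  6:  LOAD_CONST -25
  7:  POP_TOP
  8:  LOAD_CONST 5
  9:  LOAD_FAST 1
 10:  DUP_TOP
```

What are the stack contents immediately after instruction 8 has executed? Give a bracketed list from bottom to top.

LOAD_CONST -7  → -7
STORE_FAST 1   → (empty)
LOAD_CONST 3   → 3
UNARY_NEGATIVE → -3
UNARY_NEGATIVE → 3
LOAD_CONST -25 → 3 -25
POP_TOP        → 3
LOAD_CONST 5   → 3 5

[3, 5]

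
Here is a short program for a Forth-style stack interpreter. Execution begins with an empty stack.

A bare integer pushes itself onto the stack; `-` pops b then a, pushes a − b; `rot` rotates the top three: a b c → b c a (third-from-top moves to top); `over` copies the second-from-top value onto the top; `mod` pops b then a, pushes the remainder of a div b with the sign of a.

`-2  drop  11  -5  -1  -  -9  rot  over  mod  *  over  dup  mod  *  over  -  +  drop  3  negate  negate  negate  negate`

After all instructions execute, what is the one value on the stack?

-2     -> [-2]
drop   -> []
11     -> [11]
-5     -> [11, -5]
-1     -> [11, -5, -1]
-      -> [11, -4]
-9     -> [11, -4, -9]
rot    -> [-4, -9, 11]
over   -> [-4, -9, 11, -9]
mod    -> [-4, -9, 2]
*      -> [-4, -18]
over   -> [-4, -18, -4]
dup    -> [-4, -18, -4, -4]
mod    -> [-4, -18, 0]
*      -> [-4, 0]
over   -> [-4, 0, -4]
-      -> [-4, 4]
+      -> [0]
drop   -> []
3      -> [3]
negate -> [-3]
negate -> [3]
negate -> [-3]
negate -> [3]

3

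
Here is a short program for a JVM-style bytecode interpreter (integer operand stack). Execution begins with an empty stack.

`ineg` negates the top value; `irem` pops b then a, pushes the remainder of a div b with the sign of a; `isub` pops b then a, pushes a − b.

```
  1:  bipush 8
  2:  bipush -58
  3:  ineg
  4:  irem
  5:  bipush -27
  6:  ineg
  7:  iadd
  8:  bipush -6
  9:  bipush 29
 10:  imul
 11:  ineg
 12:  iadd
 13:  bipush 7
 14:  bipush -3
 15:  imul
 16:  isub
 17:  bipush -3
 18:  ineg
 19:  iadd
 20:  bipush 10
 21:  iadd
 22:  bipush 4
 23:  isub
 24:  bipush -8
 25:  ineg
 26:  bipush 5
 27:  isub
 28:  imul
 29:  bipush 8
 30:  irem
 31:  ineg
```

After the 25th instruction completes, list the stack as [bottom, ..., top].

bipush 8    8
bipush -58  8 -58
ineg        8 58
irem        8
bipush -27  8 -27
ineg        8 27
iadd        35
bipush -6   35 -6
bipush 29   35 -6 29
imul        35 -174
ineg        35 174
iadd        209
bipush 7    209 7
bipush -3   209 7 -3
imul        209 -21
isub        230
bipush -3   230 -3
ineg        230 3
iadd        233
bipush 10   233 10
iadd        243
bipush 4    243 4
isub        239
bipush -8   239 -8
ineg        239 8

[239, 8]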